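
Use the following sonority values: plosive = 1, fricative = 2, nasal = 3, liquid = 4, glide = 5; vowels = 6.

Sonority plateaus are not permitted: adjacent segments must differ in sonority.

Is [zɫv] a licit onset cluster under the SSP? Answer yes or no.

no

/z/ is a fricative (sonority 2).
/ɫ/ is a liquid (sonority 4).
/v/ is a fricative (sonority 2).
The profile is 2-4-2. Between /ɫ/ (4) and /v/ (2) sonority does not rise, so the cluster violates the SSP.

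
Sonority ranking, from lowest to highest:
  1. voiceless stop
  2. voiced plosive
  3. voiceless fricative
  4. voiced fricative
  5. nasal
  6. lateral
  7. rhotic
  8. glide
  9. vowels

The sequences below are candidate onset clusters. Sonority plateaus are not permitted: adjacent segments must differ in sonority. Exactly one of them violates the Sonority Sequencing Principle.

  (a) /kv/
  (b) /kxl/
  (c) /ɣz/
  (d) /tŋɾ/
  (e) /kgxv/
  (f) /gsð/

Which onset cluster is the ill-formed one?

(a) /kv/: profile 1-4 — obeys.
(b) /kxl/: profile 1-3-6 — obeys.
(c) /ɣz/: profile 4-4 — violates.
(d) /tŋɾ/: profile 1-5-7 — obeys.
(e) /kgxv/: profile 1-2-3-4 — obeys.
(f) /gsð/: profile 2-3-4 — obeys.

c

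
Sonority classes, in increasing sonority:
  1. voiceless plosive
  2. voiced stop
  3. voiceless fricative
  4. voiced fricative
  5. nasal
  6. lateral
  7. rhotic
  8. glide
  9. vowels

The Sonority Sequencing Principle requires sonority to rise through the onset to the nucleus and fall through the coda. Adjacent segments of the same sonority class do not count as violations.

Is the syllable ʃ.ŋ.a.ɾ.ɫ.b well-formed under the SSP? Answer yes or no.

yes

Onset: /ʃ/ is a voiceless fricative (sonority 3), /ŋ/ is a nasal (sonority 5); then the nucleus /a/ (sonority 9).
Onset profile 3-5-9 — rises to the nucleus.
Coda: /ɾ/ is a rhotic (sonority 7), /ɫ/ is a lateral (sonority 6), /b/ is a voiced stop (sonority 2).
Coda profile 9-7-6-2 — falls from the nucleus.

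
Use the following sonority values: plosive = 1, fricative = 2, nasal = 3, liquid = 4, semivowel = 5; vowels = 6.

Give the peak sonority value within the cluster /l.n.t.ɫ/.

4

/l/: liquid = 4.
/n/: nasal = 3.
/t/: plosive = 1.
/ɫ/: liquid = 4.
The maximum is 4.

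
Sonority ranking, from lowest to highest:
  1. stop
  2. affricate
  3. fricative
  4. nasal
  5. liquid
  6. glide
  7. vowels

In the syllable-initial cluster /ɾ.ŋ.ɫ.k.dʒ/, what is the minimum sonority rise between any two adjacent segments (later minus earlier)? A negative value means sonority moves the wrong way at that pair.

/ɾ/ is a liquid (sonority 5).
/ŋ/ is a nasal (sonority 4).
/ɫ/ is a liquid (sonority 5).
/k/ is a stop (sonority 1).
/dʒ/ is an affricate (sonority 2).
/ɾ/→/ŋ/: change -1.
/ŋ/→/ɫ/: change +1.
/ɫ/→/k/: change -4.
/k/→/dʒ/: change +1.
Minimum = -4.

-4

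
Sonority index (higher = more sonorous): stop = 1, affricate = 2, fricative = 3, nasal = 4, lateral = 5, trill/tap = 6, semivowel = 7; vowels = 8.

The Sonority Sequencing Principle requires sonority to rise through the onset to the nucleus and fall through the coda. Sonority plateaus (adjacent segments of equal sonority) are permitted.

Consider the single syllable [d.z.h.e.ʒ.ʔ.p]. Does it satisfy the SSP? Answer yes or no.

Onset: /d/ is a stop (sonority 1), /z/ is a fricative (sonority 3), /h/ is a fricative (sonority 3); then the nucleus /e/ (sonority 8).
Onset profile 1-3-3-8 — rises to the nucleus.
Coda: /ʒ/ is a fricative (sonority 3), /ʔ/ is a stop (sonority 1), /p/ is a stop (sonority 1).
Coda profile 8-3-1-1 — falls from the nucleus.

yes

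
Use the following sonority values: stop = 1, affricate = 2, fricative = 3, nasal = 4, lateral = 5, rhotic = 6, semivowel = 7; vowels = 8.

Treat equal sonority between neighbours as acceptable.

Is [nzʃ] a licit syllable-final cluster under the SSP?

yes

/n/ — nasal, sonority 4.
/z/ — fricative, sonority 3.
/ʃ/ — fricative, sonority 3.
The profile 4-3-3 is non-increasing (plateaus allowed), so the syllable-final cluster satisfies the SSP.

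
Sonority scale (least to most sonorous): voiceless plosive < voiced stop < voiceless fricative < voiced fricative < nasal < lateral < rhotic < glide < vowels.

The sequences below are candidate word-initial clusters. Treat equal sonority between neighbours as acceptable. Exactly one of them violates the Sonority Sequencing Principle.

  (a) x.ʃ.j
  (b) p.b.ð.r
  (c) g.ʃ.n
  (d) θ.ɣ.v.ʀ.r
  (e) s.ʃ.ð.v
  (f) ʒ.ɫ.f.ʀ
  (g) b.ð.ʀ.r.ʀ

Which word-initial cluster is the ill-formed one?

(a) 3-3-8 → obeys
(b) 1-2-4-7 → obeys
(c) 2-3-5 → obeys
(d) 3-4-4-7-7 → obeys
(e) 3-3-4-4 → obeys
(f) 4-6-3-7 → violates
(g) 2-4-7-7-7 → obeys

f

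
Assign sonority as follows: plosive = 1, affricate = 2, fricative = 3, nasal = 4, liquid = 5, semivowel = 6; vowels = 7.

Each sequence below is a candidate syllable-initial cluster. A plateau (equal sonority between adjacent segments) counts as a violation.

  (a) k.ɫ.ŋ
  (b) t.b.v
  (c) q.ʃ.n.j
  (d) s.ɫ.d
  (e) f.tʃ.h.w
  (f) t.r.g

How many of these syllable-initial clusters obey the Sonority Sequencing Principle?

1

(a) k.ɫ.ŋ: profile 1-5-4 — violates.
(b) t.b.v: profile 1-1-3 — violates.
(c) q.ʃ.n.j: profile 1-3-4-6 — obeys.
(d) s.ɫ.d: profile 3-5-1 — violates.
(e) f.tʃ.h.w: profile 3-2-3-6 — violates.
(f) t.r.g: profile 1-5-1 — violates.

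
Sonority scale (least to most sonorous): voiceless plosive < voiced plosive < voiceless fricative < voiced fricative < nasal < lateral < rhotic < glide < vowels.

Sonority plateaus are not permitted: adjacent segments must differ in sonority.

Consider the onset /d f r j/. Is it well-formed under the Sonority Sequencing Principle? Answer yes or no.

yes

/d/ is a voiced plosive (sonority 2).
/f/ is a voiceless fricative (sonority 3).
/r/ is a rhotic (sonority 7).
/j/ is a glide (sonority 8).
The profile 2-3-7-8 strictly rises, so the onset satisfies the SSP.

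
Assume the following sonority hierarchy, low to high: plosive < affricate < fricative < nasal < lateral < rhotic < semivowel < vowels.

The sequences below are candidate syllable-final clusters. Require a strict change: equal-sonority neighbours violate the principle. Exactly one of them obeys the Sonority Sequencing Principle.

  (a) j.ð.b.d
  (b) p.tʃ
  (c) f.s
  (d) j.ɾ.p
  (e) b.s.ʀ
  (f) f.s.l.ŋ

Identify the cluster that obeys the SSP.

(a) j.ð.b.d: profile 7-3-1-1 — violates.
(b) p.tʃ: profile 1-2 — violates.
(c) f.s: profile 3-3 — violates.
(d) j.ɾ.p: profile 7-6-1 — obeys.
(e) b.s.ʀ: profile 1-3-6 — violates.
(f) f.s.l.ŋ: profile 3-3-5-4 — violates.

d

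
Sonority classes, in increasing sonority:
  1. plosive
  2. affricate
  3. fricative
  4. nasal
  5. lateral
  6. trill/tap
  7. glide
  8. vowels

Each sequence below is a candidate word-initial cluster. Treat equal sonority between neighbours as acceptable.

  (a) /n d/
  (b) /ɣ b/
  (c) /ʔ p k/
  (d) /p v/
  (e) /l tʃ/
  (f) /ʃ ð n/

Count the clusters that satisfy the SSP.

(a) /n d/: profile 4-1 — violates.
(b) /ɣ b/: profile 3-1 — violates.
(c) /ʔ p k/: profile 1-1-1 — obeys.
(d) /p v/: profile 1-3 — obeys.
(e) /l tʃ/: profile 5-2 — violates.
(f) /ʃ ð n/: profile 3-3-4 — obeys.

3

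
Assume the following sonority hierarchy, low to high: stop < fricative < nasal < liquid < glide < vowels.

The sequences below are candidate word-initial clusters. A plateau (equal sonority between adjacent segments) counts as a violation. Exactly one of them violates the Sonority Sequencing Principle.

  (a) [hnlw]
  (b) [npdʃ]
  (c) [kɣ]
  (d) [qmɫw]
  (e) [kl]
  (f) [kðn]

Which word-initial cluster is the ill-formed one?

b

(a) sonority 2-3-4-5: well-formed.
(b) sonority 3-1-1-2: ill-formed.
(c) sonority 1-2: well-formed.
(d) sonority 1-3-4-5: well-formed.
(e) sonority 1-4: well-formed.
(f) sonority 1-2-3: well-formed.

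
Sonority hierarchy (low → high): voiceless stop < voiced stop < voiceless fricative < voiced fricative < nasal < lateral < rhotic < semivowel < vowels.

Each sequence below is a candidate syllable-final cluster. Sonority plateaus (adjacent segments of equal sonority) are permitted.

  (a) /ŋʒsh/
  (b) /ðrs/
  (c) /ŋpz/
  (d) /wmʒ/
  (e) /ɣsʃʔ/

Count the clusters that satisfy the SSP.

3

(a) sonority 5-4-3-3: well-formed.
(b) sonority 4-7-3: ill-formed.
(c) sonority 5-1-4: ill-formed.
(d) sonority 8-5-4: well-formed.
(e) sonority 4-3-3-1: well-formed.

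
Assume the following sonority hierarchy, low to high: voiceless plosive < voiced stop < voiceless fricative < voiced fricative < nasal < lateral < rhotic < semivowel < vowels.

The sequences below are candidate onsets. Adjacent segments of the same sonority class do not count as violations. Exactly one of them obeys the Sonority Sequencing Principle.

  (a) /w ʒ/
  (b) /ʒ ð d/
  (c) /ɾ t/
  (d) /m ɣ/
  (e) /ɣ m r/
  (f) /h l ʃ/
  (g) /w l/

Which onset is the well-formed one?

e

(a) sonority 8-4: ill-formed.
(b) sonority 4-4-2: ill-formed.
(c) sonority 7-1: ill-formed.
(d) sonority 5-4: ill-formed.
(e) sonority 4-5-7: well-formed.
(f) sonority 3-6-3: ill-formed.
(g) sonority 8-6: ill-formed.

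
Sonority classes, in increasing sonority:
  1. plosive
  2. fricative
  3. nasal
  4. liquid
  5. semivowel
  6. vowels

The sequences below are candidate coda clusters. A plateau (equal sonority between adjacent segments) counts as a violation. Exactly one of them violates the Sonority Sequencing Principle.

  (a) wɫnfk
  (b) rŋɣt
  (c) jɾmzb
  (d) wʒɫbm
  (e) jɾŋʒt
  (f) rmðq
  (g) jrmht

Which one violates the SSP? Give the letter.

(a) wɫnfk: profile 5-4-3-2-1 — obeys.
(b) rŋɣt: profile 4-3-2-1 — obeys.
(c) jɾmzb: profile 5-4-3-2-1 — obeys.
(d) wʒɫbm: profile 5-2-4-1-3 — violates.
(e) jɾŋʒt: profile 5-4-3-2-1 — obeys.
(f) rmðq: profile 4-3-2-1 — obeys.
(g) jrmht: profile 5-4-3-2-1 — obeys.

d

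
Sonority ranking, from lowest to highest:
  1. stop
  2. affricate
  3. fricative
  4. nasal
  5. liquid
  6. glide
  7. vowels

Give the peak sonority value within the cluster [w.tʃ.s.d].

/w/ is a glide (sonority 6).
/tʃ/ is an affricate (sonority 2).
/s/ is a fricative (sonority 3).
/d/ is a stop (sonority 1).
The maximum is 6.

6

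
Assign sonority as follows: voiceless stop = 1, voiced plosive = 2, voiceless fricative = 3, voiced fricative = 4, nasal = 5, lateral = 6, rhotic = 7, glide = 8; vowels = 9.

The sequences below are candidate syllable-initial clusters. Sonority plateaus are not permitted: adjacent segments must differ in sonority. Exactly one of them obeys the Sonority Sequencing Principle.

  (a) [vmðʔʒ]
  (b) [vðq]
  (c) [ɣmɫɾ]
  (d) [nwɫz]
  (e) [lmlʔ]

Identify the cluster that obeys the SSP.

(a) 4-5-4-1-4 → violates
(b) 4-4-1 → violates
(c) 4-5-6-7 → obeys
(d) 5-8-6-4 → violates
(e) 6-5-6-1 → violates

c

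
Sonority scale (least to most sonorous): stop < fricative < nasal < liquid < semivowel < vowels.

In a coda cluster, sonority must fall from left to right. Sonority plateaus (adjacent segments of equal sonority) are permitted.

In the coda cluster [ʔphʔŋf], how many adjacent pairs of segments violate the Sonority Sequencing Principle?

/ʔ/ — stop, sonority 1.
/p/ — stop, sonority 1.
/h/ — fricative, sonority 2.
/ʔ/ — stop, sonority 1.
/ŋ/ — nasal, sonority 3.
/f/ — fricative, sonority 2.
/ʔ/→/p/: 1→1 (plateau, allowed) — ok.
/p/→/h/: 1→2 (does not fall) — violation.
/h/→/ʔ/: 2→1 (falls) — ok.
/ʔ/→/ŋ/: 1→3 (does not fall) — violation.
/ŋ/→/f/: 3→2 (falls) — ok.

2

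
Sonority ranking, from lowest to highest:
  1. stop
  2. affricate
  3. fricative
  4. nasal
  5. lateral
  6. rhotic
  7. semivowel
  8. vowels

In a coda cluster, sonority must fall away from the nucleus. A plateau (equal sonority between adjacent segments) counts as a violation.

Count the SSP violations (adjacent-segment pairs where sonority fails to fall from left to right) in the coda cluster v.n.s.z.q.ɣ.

3

/v/ — fricative, sonority 3.
/n/ — nasal, sonority 4.
/s/ — fricative, sonority 3.
/z/ — fricative, sonority 3.
/q/ — stop, sonority 1.
/ɣ/ — fricative, sonority 3.
/v/→/n/: 3→4 (does not fall) — violation.
/n/→/s/: 4→3 (falls) — ok.
/s/→/z/: 3→3 (plateau) — violation.
/z/→/q/: 3→1 (falls) — ok.
/q/→/ɣ/: 1→3 (does not fall) — violation.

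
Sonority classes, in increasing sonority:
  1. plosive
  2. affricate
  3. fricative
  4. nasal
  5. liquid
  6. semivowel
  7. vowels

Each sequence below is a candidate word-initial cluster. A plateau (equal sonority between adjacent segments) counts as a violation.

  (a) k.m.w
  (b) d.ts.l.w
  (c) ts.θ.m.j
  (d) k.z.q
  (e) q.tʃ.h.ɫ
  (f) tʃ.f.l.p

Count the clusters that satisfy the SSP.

(a) k.m.w: profile 1-4-6 — obeys.
(b) d.ts.l.w: profile 1-2-5-6 — obeys.
(c) ts.θ.m.j: profile 2-3-4-6 — obeys.
(d) k.z.q: profile 1-3-1 — violates.
(e) q.tʃ.h.ɫ: profile 1-2-3-5 — obeys.
(f) tʃ.f.l.p: profile 2-3-5-1 — violates.

4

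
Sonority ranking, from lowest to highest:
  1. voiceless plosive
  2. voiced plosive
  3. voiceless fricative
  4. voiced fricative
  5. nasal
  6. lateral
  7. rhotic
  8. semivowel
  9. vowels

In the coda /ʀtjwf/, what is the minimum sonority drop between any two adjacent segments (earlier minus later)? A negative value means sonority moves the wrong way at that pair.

/ʀ/ is a rhotic (sonority 7).
/t/ is a voiceless plosive (sonority 1).
/j/ is a semivowel (sonority 8).
/w/ is a semivowel (sonority 8).
/f/ is a voiceless fricative (sonority 3).
/ʀ/→/t/: change +6.
/t/→/j/: change -7.
/j/→/w/: change +0.
/w/→/f/: change +5.
Minimum = -7.

-7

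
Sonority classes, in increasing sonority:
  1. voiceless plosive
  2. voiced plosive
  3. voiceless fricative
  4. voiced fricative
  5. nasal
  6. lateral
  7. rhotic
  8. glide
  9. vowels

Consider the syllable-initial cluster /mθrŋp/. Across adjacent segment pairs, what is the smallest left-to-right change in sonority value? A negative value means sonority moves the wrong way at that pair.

-4

/m/ is a nasal (sonority 5).
/θ/ is a voiceless fricative (sonority 3).
/r/ is a rhotic (sonority 7).
/ŋ/ is a nasal (sonority 5).
/p/ is a voiceless plosive (sonority 1).
/m/→/θ/: change -2.
/θ/→/r/: change +4.
/r/→/ŋ/: change -2.
/ŋ/→/p/: change -4.
Minimum = -4.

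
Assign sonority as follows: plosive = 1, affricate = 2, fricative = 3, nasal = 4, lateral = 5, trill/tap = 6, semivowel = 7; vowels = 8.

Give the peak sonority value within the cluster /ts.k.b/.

2

/ts/ is an affricate (sonority 2).
/k/ is a plosive (sonority 1).
/b/ is a plosive (sonority 1).
The maximum is 2.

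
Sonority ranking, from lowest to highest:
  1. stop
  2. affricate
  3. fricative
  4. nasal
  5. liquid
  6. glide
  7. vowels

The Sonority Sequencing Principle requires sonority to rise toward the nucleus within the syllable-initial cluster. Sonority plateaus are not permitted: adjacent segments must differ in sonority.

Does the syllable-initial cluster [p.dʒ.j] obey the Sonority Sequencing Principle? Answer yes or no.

/p/ — stop, sonority 1.
/dʒ/ — affricate, sonority 2.
/j/ — glide, sonority 6.
The profile 1-2-6 strictly rises, so the syllable-initial cluster satisfies the SSP.

yes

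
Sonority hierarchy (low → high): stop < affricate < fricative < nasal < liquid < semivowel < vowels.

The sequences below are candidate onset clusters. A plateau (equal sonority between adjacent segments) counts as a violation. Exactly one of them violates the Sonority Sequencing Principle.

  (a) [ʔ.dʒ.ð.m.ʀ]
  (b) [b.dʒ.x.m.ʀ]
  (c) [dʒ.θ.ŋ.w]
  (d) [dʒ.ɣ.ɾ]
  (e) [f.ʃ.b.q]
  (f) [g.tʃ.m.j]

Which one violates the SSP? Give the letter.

(a) 1-2-3-4-5 → obeys
(b) 1-2-3-4-5 → obeys
(c) 2-3-4-6 → obeys
(d) 2-3-5 → obeys
(e) 3-3-1-1 → violates
(f) 1-2-4-6 → obeys

e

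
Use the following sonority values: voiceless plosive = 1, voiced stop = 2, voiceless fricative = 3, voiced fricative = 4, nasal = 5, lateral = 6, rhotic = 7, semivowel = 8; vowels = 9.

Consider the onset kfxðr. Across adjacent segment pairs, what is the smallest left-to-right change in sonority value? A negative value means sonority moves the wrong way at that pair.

0

/k/ is a voiceless plosive (sonority 1).
/f/ is a voiceless fricative (sonority 3).
/x/ is a voiceless fricative (sonority 3).
/ð/ is a voiced fricative (sonority 4).
/r/ is a rhotic (sonority 7).
/k/→/f/: change +2.
/f/→/x/: change +0.
/x/→/ð/: change +1.
/ð/→/r/: change +3.
Minimum = 0.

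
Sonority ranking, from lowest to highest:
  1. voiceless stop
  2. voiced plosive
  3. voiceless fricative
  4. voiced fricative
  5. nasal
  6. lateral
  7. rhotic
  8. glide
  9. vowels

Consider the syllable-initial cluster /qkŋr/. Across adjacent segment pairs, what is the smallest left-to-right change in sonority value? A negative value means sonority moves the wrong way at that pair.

/q/ is a voiceless stop (sonority 1).
/k/ is a voiceless stop (sonority 1).
/ŋ/ is a nasal (sonority 5).
/r/ is a rhotic (sonority 7).
/q/→/k/: change +0.
/k/→/ŋ/: change +4.
/ŋ/→/r/: change +2.
Minimum = 0.

0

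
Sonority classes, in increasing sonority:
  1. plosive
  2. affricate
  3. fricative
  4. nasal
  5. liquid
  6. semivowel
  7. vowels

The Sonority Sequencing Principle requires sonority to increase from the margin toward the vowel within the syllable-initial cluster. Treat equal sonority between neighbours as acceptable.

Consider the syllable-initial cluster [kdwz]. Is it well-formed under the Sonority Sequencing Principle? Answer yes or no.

no

/k/: plosive = 1.
/d/: plosive = 1.
/w/: semivowel = 6.
/z/: fricative = 3.
The profile is 1-1-6-3. Between /w/ (6) and /z/ (3) sonority does not rise, so the cluster violates the SSP.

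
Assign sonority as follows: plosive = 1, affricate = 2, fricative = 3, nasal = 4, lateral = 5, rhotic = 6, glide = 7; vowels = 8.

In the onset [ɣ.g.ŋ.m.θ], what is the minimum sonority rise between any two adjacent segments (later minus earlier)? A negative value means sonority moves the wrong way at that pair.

-2

/ɣ/ — fricative, sonority 3.
/g/ — plosive, sonority 1.
/ŋ/ — nasal, sonority 4.
/m/ — nasal, sonority 4.
/θ/ — fricative, sonority 3.
/ɣ/→/g/: change -2.
/g/→/ŋ/: change +3.
/ŋ/→/m/: change +0.
/m/→/θ/: change -1.
Minimum = -2.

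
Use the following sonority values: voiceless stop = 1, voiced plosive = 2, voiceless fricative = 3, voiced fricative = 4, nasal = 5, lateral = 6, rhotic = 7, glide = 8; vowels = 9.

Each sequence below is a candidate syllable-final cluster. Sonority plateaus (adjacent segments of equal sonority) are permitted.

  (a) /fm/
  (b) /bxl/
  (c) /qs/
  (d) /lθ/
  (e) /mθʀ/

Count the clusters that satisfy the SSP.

1

(a) 3-5 → violates
(b) 2-3-6 → violates
(c) 1-3 → violates
(d) 6-3 → obeys
(e) 5-3-7 → violates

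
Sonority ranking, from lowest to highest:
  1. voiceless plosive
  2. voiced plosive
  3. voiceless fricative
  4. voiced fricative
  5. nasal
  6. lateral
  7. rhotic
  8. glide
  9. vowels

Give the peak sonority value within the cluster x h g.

3

/x/: voiceless fricative = 3.
/h/: voiceless fricative = 3.
/g/: voiced plosive = 2.
The maximum is 3.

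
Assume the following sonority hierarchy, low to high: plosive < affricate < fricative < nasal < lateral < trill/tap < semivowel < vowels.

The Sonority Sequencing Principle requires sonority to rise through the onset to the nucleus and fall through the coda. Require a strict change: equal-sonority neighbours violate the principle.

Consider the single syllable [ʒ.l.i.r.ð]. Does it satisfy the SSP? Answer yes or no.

yes

Onset: /ʒ/ is a fricative (sonority 3), /l/ is a lateral (sonority 5); then the nucleus /i/ (sonority 8).
Onset profile 3-5-8 — rises to the nucleus.
Coda: /r/ is a trill/tap (sonority 6), /ð/ is a fricative (sonority 3).
Coda profile 8-6-3 — falls from the nucleus.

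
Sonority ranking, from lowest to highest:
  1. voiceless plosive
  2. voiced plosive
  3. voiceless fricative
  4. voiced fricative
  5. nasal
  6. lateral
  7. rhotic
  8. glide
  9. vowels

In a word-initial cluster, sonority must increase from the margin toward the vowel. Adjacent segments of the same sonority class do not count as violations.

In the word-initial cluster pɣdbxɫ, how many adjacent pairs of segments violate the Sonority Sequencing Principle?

/p/ is a voiceless plosive (sonority 1).
/ɣ/ is a voiced fricative (sonority 4).
/d/ is a voiced plosive (sonority 2).
/b/ is a voiced plosive (sonority 2).
/x/ is a voiceless fricative (sonority 3).
/ɫ/ is a lateral (sonority 6).
/p/→/ɣ/: 1→4 (rises) — ok.
/ɣ/→/d/: 4→2 (does not rise) — violation.
/d/→/b/: 2→2 (plateau, allowed) — ok.
/b/→/x/: 2→3 (rises) — ok.
/x/→/ɫ/: 3→6 (rises) — ok.

1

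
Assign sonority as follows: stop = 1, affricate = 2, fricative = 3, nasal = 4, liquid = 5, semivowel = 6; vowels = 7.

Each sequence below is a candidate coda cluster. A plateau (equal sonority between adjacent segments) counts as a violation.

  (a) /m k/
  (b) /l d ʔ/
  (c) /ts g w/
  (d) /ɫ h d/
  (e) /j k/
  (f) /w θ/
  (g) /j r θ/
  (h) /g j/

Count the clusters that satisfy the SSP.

5

(a) sonority 4-1: well-formed.
(b) sonority 5-1-1: ill-formed.
(c) sonority 2-1-6: ill-formed.
(d) sonority 5-3-1: well-formed.
(e) sonority 6-1: well-formed.
(f) sonority 6-3: well-formed.
(g) sonority 6-5-3: well-formed.
(h) sonority 1-6: ill-formed.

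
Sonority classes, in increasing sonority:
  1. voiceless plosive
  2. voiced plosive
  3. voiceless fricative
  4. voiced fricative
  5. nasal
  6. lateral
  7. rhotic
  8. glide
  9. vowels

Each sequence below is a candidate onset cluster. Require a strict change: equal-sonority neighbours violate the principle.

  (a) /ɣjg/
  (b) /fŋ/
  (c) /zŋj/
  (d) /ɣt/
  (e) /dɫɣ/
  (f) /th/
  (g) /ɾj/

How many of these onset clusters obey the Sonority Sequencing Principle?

4

(a) /ɣjg/: profile 4-8-2 — violates.
(b) /fŋ/: profile 3-5 — obeys.
(c) /zŋj/: profile 4-5-8 — obeys.
(d) /ɣt/: profile 4-1 — violates.
(e) /dɫɣ/: profile 2-6-4 — violates.
(f) /th/: profile 1-3 — obeys.
(g) /ɾj/: profile 7-8 — obeys.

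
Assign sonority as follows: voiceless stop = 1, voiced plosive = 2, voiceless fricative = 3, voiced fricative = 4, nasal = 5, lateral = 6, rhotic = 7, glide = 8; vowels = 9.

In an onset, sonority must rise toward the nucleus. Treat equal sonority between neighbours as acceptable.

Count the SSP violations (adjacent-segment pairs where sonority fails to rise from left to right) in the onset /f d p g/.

/f/ — voiceless fricative, sonority 3.
/d/ — voiced plosive, sonority 2.
/p/ — voiceless stop, sonority 1.
/g/ — voiced plosive, sonority 2.
/f/→/d/: 3→2 (does not rise) — violation.
/d/→/p/: 2→1 (does not rise) — violation.
/p/→/g/: 1→2 (rises) — ok.

2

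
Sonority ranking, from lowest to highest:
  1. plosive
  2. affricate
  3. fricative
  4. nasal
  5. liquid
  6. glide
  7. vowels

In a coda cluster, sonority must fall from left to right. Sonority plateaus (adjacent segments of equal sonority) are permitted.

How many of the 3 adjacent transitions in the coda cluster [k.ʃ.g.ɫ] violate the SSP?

/k/ — plosive, sonority 1.
/ʃ/ — fricative, sonority 3.
/g/ — plosive, sonority 1.
/ɫ/ — liquid, sonority 5.
/k/→/ʃ/: 1→3 (does not fall) — violation.
/ʃ/→/g/: 3→1 (falls) — ok.
/g/→/ɫ/: 1→5 (does not fall) — violation.

2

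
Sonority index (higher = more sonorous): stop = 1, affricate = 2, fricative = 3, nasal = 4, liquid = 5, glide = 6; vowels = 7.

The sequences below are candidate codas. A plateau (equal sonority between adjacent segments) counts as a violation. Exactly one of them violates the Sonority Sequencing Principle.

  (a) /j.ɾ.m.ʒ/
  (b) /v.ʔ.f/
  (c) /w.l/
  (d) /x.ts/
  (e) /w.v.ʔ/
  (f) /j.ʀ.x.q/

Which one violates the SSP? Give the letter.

(a) sonority 6-5-4-3: well-formed.
(b) sonority 3-1-3: ill-formed.
(c) sonority 6-5: well-formed.
(d) sonority 3-2: well-formed.
(e) sonority 6-3-1: well-formed.
(f) sonority 6-5-3-1: well-formed.

b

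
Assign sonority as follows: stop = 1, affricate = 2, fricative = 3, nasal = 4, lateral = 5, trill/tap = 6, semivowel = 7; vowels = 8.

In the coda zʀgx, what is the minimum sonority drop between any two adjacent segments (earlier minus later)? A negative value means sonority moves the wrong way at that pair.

/z/ is a fricative (sonority 3).
/ʀ/ is a trill/tap (sonority 6).
/g/ is a stop (sonority 1).
/x/ is a fricative (sonority 3).
/z/→/ʀ/: change -3.
/ʀ/→/g/: change +5.
/g/→/x/: change -2.
Minimum = -3.

-3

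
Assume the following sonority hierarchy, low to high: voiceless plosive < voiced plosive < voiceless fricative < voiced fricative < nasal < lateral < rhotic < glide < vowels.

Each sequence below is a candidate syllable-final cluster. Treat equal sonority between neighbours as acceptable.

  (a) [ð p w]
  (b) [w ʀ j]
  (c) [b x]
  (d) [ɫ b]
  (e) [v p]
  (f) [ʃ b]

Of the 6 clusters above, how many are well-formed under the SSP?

(a) 4-1-8 → violates
(b) 8-7-8 → violates
(c) 2-3 → violates
(d) 6-2 → obeys
(e) 4-1 → obeys
(f) 3-2 → obeys

3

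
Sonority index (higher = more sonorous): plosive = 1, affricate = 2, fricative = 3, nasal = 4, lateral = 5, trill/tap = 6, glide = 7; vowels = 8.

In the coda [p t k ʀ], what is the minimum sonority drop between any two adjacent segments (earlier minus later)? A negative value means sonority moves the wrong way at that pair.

/p/ — plosive, sonority 1.
/t/ — plosive, sonority 1.
/k/ — plosive, sonority 1.
/ʀ/ — trill/tap, sonority 6.
/p/→/t/: change +0.
/t/→/k/: change +0.
/k/→/ʀ/: change -5.
Minimum = -5.

-5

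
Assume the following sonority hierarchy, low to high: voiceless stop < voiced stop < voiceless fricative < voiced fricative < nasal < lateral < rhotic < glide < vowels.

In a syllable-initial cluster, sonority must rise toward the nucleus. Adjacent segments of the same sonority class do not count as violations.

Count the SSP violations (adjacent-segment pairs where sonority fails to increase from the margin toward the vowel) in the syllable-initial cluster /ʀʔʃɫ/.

/ʀ/: rhotic = 7.
/ʔ/: voiceless stop = 1.
/ʃ/: voiceless fricative = 3.
/ɫ/: lateral = 6.
/ʀ/→/ʔ/: 7→1 (does not rise) — violation.
/ʔ/→/ʃ/: 1→3 (rises) — ok.
/ʃ/→/ɫ/: 3→6 (rises) — ok.

1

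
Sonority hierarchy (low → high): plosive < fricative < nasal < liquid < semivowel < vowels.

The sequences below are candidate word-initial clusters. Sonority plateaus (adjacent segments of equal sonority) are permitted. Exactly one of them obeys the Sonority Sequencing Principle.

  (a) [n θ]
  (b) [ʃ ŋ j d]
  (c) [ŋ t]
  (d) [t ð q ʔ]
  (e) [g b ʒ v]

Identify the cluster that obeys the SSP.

(a) 3-2 → violates
(b) 2-3-5-1 → violates
(c) 3-1 → violates
(d) 1-2-1-1 → violates
(e) 1-1-2-2 → obeys

e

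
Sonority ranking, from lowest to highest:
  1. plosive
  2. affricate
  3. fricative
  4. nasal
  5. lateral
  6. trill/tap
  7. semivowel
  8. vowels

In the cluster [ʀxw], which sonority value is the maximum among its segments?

7

/ʀ/ is a trill/tap (sonority 6).
/x/ is a fricative (sonority 3).
/w/ is a semivowel (sonority 7).
The maximum is 7.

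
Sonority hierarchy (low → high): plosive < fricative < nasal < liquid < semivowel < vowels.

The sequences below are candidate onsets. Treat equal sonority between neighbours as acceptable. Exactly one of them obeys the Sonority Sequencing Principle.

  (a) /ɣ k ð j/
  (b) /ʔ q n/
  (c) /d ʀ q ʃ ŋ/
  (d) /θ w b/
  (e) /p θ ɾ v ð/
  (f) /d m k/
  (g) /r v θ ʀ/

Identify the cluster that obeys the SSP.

(a) 2-1-2-5 → violates
(b) 1-1-3 → obeys
(c) 1-4-1-2-3 → violates
(d) 2-5-1 → violates
(e) 1-2-4-2-2 → violates
(f) 1-3-1 → violates
(g) 4-2-2-4 → violates

b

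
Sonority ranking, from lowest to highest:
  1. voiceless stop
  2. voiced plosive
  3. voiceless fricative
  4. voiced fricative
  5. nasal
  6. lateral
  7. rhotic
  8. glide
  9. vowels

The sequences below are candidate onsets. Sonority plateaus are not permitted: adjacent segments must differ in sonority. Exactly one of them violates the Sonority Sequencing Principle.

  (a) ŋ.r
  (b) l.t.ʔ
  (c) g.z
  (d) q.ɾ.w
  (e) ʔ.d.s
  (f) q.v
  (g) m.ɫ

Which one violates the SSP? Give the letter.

(a) ŋ.r: profile 5-7 — obeys.
(b) l.t.ʔ: profile 6-1-1 — violates.
(c) g.z: profile 2-4 — obeys.
(d) q.ɾ.w: profile 1-7-8 — obeys.
(e) ʔ.d.s: profile 1-2-3 — obeys.
(f) q.v: profile 1-4 — obeys.
(g) m.ɫ: profile 5-6 — obeys.

b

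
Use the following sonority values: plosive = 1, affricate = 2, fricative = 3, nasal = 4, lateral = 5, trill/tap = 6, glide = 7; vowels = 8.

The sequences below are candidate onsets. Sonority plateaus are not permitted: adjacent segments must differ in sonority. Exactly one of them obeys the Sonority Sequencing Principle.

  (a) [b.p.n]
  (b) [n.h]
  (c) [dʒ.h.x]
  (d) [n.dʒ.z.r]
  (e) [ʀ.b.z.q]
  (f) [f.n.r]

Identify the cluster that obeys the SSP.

(a) [b.p.n]: profile 1-1-4 — violates.
(b) [n.h]: profile 4-3 — violates.
(c) [dʒ.h.x]: profile 2-3-3 — violates.
(d) [n.dʒ.z.r]: profile 4-2-3-6 — violates.
(e) [ʀ.b.z.q]: profile 6-1-3-1 — violates.
(f) [f.n.r]: profile 3-4-6 — obeys.

f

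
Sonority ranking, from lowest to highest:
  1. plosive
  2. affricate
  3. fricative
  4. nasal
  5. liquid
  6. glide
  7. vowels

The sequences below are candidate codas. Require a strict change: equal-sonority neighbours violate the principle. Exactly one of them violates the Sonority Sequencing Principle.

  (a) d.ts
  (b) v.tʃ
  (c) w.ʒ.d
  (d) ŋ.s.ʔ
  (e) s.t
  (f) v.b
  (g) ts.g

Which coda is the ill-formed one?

(a) d.ts: profile 1-2 — violates.
(b) v.tʃ: profile 3-2 — obeys.
(c) w.ʒ.d: profile 6-3-1 — obeys.
(d) ŋ.s.ʔ: profile 4-3-1 — obeys.
(e) s.t: profile 3-1 — obeys.
(f) v.b: profile 3-1 — obeys.
(g) ts.g: profile 2-1 — obeys.

a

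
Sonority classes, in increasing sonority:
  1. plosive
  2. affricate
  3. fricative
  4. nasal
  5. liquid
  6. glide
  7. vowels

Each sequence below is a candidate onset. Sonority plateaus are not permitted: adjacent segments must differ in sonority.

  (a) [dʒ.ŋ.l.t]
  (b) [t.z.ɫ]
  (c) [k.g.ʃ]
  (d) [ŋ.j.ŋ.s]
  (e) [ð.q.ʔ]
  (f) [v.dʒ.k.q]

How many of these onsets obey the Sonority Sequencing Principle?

(a) 2-4-5-1 → violates
(b) 1-3-5 → obeys
(c) 1-1-3 → violates
(d) 4-6-4-3 → violates
(e) 3-1-1 → violates
(f) 3-2-1-1 → violates

1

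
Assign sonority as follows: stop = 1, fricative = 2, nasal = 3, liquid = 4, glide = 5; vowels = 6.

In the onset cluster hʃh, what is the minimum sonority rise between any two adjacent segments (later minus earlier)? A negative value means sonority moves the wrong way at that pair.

/h/: fricative = 2.
/ʃ/: fricative = 2.
/h/: fricative = 2.
/h/→/ʃ/: change +0.
/ʃ/→/h/: change +0.
Minimum = 0.

0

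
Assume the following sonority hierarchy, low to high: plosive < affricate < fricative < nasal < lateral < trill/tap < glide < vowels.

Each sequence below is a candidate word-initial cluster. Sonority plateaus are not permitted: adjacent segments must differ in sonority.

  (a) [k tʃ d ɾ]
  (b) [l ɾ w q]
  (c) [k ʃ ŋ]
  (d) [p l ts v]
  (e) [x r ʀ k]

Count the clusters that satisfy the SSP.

1

(a) 1-2-1-6 → violates
(b) 5-6-7-1 → violates
(c) 1-3-4 → obeys
(d) 1-5-2-3 → violates
(e) 3-6-6-1 → violates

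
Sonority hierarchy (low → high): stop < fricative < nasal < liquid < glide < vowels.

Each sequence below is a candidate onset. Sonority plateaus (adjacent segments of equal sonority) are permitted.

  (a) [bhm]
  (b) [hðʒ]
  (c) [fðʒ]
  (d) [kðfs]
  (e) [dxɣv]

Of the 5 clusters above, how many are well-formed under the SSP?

(a) 1-2-3 → obeys
(b) 2-2-2 → obeys
(c) 2-2-2 → obeys
(d) 1-2-2-2 → obeys
(e) 1-2-2-2 → obeys

5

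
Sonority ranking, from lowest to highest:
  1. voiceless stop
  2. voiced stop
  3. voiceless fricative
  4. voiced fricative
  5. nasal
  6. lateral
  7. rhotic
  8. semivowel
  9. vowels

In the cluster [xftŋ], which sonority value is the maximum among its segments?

/x/ — voiceless fricative, sonority 3.
/f/ — voiceless fricative, sonority 3.
/t/ — voiceless stop, sonority 1.
/ŋ/ — nasal, sonority 5.
The maximum is 5.

5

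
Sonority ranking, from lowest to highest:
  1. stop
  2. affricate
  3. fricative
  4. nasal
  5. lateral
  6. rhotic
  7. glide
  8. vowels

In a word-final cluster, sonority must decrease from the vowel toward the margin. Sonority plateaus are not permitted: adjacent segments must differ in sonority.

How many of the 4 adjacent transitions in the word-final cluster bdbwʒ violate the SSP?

/b/ — stop, sonority 1.
/d/ — stop, sonority 1.
/b/ — stop, sonority 1.
/w/ — glide, sonority 7.
/ʒ/ — fricative, sonority 3.
/b/→/d/: 1→1 (plateau) — violation.
/d/→/b/: 1→1 (plateau) — violation.
/b/→/w/: 1→7 (does not fall) — violation.
/w/→/ʒ/: 7→3 (falls) — ok.

3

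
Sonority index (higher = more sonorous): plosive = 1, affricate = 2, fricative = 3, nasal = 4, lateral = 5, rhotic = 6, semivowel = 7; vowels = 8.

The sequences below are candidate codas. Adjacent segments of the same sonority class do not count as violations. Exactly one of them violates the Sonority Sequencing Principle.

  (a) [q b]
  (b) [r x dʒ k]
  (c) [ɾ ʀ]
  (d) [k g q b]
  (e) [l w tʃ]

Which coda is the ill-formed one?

(a) 1-1 → obeys
(b) 6-3-2-1 → obeys
(c) 6-6 → obeys
(d) 1-1-1-1 → obeys
(e) 5-7-2 → violates

e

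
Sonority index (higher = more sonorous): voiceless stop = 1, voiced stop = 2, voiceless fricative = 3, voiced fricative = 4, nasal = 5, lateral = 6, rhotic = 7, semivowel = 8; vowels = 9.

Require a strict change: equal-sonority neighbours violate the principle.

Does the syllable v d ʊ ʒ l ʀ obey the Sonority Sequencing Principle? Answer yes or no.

no

Onset: /v/ is a voiced fricative (sonority 4), /d/ is a voiced stop (sonority 2); then the nucleus /ʊ/ (sonority 9).
Onset profile 4-2-9 — does not strictly rise throughout.
Coda: /ʒ/ is a voiced fricative (sonority 4), /l/ is a lateral (sonority 6), /ʀ/ is a rhotic (sonority 7).
Coda profile 9-4-6-7 — does not strictly fall throughout.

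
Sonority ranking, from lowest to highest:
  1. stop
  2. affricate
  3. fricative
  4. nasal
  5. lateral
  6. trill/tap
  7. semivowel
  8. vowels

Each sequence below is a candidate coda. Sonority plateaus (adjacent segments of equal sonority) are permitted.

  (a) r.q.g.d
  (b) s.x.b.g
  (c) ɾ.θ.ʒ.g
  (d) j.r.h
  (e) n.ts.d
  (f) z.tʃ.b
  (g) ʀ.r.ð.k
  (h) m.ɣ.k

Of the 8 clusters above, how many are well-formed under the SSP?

8

(a) r.q.g.d: profile 6-1-1-1 — obeys.
(b) s.x.b.g: profile 3-3-1-1 — obeys.
(c) ɾ.θ.ʒ.g: profile 6-3-3-1 — obeys.
(d) j.r.h: profile 7-6-3 — obeys.
(e) n.ts.d: profile 4-2-1 — obeys.
(f) z.tʃ.b: profile 3-2-1 — obeys.
(g) ʀ.r.ð.k: profile 6-6-3-1 — obeys.
(h) m.ɣ.k: profile 4-3-1 — obeys.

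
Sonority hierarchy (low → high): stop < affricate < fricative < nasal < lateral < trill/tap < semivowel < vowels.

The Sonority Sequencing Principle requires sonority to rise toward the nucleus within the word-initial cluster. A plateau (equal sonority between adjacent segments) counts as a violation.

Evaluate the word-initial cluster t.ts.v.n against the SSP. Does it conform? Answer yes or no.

yes

/t/ — stop, sonority 1.
/ts/ — affricate, sonority 2.
/v/ — fricative, sonority 3.
/n/ — nasal, sonority 4.
The profile 1-2-3-4 strictly rises, so the word-initial cluster satisfies the SSP.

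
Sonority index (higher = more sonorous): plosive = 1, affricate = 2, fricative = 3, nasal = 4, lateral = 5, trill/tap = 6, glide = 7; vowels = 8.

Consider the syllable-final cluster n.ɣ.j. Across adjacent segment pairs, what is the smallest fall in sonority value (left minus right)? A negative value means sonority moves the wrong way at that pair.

/n/ — nasal, sonority 4.
/ɣ/ — fricative, sonority 3.
/j/ — glide, sonority 7.
/n/→/ɣ/: change +1.
/ɣ/→/j/: change -4.
Minimum = -4.

-4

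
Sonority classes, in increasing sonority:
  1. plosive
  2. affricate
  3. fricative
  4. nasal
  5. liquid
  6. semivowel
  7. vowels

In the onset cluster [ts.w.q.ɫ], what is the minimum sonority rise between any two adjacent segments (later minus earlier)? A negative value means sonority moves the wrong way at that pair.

/ts/ is an affricate (sonority 2).
/w/ is a semivowel (sonority 6).
/q/ is a plosive (sonority 1).
/ɫ/ is a liquid (sonority 5).
/ts/→/w/: change +4.
/w/→/q/: change -5.
/q/→/ɫ/: change +4.
Minimum = -5.

-5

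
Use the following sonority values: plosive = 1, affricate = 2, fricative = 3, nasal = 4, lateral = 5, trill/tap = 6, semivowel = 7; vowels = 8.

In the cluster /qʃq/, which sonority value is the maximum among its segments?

3

/q/ — plosive, sonority 1.
/ʃ/ — fricative, sonority 3.
/q/ — plosive, sonority 1.
The maximum is 3.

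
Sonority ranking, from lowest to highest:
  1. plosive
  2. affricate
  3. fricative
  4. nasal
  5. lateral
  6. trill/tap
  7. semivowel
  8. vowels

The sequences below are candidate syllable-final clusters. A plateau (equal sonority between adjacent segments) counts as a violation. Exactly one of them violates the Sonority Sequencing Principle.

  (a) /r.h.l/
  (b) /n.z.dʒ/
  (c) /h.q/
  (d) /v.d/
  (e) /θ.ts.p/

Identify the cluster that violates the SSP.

(a) 6-3-5 → violates
(b) 4-3-2 → obeys
(c) 3-1 → obeys
(d) 3-1 → obeys
(e) 3-2-1 → obeys

a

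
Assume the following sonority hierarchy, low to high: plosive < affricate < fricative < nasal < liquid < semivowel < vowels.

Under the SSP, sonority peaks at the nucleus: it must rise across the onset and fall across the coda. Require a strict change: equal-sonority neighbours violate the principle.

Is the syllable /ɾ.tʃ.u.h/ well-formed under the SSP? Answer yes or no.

no

Onset: /ɾ/ is a liquid (sonority 5), /tʃ/ is an affricate (sonority 2); then the nucleus /u/ (sonority 7).
Onset profile 5-2-7 — does not strictly rise throughout.
Coda: /h/ is a fricative (sonority 3).
Coda profile 7-3 — falls from the nucleus.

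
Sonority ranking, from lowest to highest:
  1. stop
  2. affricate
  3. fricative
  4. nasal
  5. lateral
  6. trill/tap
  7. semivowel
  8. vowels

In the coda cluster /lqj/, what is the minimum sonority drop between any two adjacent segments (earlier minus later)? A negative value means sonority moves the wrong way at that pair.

-6

/l/ — lateral, sonority 5.
/q/ — stop, sonority 1.
/j/ — semivowel, sonority 7.
/l/→/q/: change +4.
/q/→/j/: change -6.
Minimum = -6.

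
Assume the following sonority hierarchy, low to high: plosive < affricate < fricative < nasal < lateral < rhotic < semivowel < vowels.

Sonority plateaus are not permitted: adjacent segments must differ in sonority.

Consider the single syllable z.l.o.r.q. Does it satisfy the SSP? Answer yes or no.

Onset: /z/ is a fricative (sonority 3), /l/ is a lateral (sonority 5); then the nucleus /o/ (sonority 8).
Onset profile 3-5-8 — rises to the nucleus.
Coda: /r/ is a rhotic (sonority 6), /q/ is a plosive (sonority 1).
Coda profile 8-6-1 — falls from the nucleus.

yes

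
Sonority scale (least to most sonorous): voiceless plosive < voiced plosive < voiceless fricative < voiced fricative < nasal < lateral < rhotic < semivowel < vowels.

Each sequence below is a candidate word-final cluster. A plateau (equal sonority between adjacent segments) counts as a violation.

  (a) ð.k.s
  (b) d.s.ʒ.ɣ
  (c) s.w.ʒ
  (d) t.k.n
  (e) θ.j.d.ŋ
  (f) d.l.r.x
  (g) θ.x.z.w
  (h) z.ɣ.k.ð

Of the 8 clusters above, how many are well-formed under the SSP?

0

(a) 4-1-3 → violates
(b) 2-3-4-4 → violates
(c) 3-8-4 → violates
(d) 1-1-5 → violates
(e) 3-8-2-5 → violates
(f) 2-6-7-3 → violates
(g) 3-3-4-8 → violates
(h) 4-4-1-4 → violates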